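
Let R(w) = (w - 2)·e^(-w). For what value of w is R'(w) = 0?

3

Differentiating with the product rule gives R'(w) = (-w + 3)·e^(-w). Since e^(-w) > 0, the only critical point is w = 3.
R''(3) has the same sign as -1 < 0, so this is a local maximum.
R(3) = (1)·e^(-3) ≈ 0.0498.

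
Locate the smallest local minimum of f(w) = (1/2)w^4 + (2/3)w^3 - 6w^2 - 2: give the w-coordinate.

f'(w) = 2w^3 + 2w^2 - 12w = 0 at w = -3, 0, 2.
Second-derivative test with f''(w) = 6w^2 + 4w - 12: f''(-3) = 30 > 0 ⇒ local minimum; f''(0) = -12 < 0 ⇒ local maximum; f''(2) = 20 > 0 ⇒ local minimum.
So the smallest local minimum value is f(-3) = -67/2.

-3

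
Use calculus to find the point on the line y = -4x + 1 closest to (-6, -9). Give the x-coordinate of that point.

Minimize D(x)^2 = (x + 6)^2 + (-4x + 10)^2.
d/dx[D^2] = 2(x + 6) + 2·(-4)·(-4x + 10) = 0 ⇒ x = 2.
Then y = -7 and the distance is √(68) ≈ 8.2462.

2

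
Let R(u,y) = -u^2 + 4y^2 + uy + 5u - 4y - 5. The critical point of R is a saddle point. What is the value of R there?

19/17

∂R/∂u = -2u + y + 5 = 0 and ∂R/∂y = u + 8y - 4 = 0, so (u, y) = (44/17, 3/17).
The Hessian has R_{uu} = -2, R_{yy} = 8, R_{uy} = 1, giving D = -17 < 0, so the point is a saddle point.
R(44/17, 3/17) = 19/17.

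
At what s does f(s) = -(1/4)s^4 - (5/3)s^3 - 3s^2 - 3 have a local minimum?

-2

f'(s) = -s^3 - 5s^2 - 6s = 0 at s = -3, -2, 0.
f''(s) = -3s^2 - 10s - 6. f''(-3) = -3 < 0 ⇒ local maximum; f''(-2) = 2 > 0 ⇒ local minimum; f''(0) = -6 < 0 ⇒ local maximum.
So the local minimum value is f(-2) = -17/3.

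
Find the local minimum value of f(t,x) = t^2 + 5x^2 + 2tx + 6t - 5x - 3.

∂f/∂t = 2t + 2x + 6 = 0 and ∂f/∂x = 2t + 10x - 5 = 0, so (t, x) = (-35/8, 11/8).
The Hessian has f_{tt} = 2, f_{xx} = 10, f_{tx} = 2, giving D = 16 > 0 with f_{tt} > 0, so the point is a local minimum.
f(-35/8, 11/8) = -313/16.

-313/16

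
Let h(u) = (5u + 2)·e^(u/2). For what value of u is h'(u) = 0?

h'(u) = 5·e^(u/2) + (5u + 2)·(1/2)·e^(u/2) = ((5/2)u + 6)·e^(u/2). Since e^(u/2) > 0, the only critical point is u = -12/5.
h''(-12/5) has the same sign as 5/2 > 0, so this is a local minimum.
h(-12/5) = (-10)·e^(-6/5) ≈ -3.0119.

-12/5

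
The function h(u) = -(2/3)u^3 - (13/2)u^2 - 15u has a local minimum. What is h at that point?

-25/6

h'(u) = -2u^2 - 13u - 15 = 0 at u = -5, -3/2.
h''(u) = -4u - 13. h''(-5) = 7 > 0 ⇒ local minimum; h''(-3/2) = -7 < 0 ⇒ local maximum.
The local minimum is h(-5) = -25/6.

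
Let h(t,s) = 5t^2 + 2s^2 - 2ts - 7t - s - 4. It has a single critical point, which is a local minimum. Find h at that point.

∂h/∂t = 10t - 2s - 7 = 0 and ∂h/∂s = -2t + 4s - 1 = 0, so (t, s) = (5/6, 2/3).
The Hessian has h_{tt} = 10, h_{ss} = 4, h_{ts} = -2, giving D = 36 > 0 with h_{tt} > 0, so the point is a local minimum.
h(5/6, 2/3) = -29/4.

-29/4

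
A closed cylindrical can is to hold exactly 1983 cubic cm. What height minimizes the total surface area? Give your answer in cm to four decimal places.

With radius r and height h, πr²h = 1983 so h = 1983/(πr²), and S(r) = 2πr² + 2πrh = 2πr² + 2·1983/r.
S'(r) = 4πr − 2·1983/r² = 0 ⇒ r³ = 1983/(2π), so r ≈ 6.8084 and h = 2r ≈ 13.6169.
S''(r) = 4π + 4·1983/r³ > 0, so this is the minimum; S ≈ 873.7684.

13.6169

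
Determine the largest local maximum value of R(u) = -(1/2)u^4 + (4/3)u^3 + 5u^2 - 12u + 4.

88/3

Critical points: R'(u) = -2u^3 + 4u^2 + 10u - 12 vanishes at u = -2, 1, 3.
Second-derivative test with R''(u) = -6u^2 + 8u + 10: R''(-2) = -30 < 0 ⇒ local maximum; R''(1) = 12 > 0 ⇒ local minimum; R''(3) = -20 < 0 ⇒ local maximum.
Thus R has its largest local maximum at u = -2, with value 88/3.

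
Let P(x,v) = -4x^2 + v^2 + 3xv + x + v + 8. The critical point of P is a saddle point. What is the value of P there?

∂P/∂x = -8x + 3v + 1 = 0 and ∂P/∂v = 3x + 2v + 1 = 0, so (x, v) = (-1/25, -11/25).
The Hessian has P_{xx} = -8, P_{vv} = 2, P_{xv} = 3, giving D = -25 < 0, so the point is a saddle point.
P(-1/25, -11/25) = 194/25.

194/25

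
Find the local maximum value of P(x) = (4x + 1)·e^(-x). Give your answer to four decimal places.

1.8895

By the product rule, P'(x) = (-4x + 3)·e^(-x). Since e^(-x) > 0, the only critical point is x = 3/4.
P''(3/4) has the same sign as -4 < 0, so this is a local maximum.
P(3/4) = (4)·e^(-3/4) ≈ 1.8895.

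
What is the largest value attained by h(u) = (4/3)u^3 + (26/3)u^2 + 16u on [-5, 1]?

Differentiating, h'(u) = 4u^2 + (52/3)u + 16; which vanishes at u = -3 and u = -4/3.
Compare values at every candidate in [-5, 1]: h(-5) = -30,  h(-3) = -6,  h(-4/3) = -736/81,  h(1) = 26.
The maximum over the interval is 26, attained at u = 1.

26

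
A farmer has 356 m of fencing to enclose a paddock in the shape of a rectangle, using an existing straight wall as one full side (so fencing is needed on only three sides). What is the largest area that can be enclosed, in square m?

15842

Let the sides perpendicular to the wall have length x and the parallel side y, so 2x + y = 356 and the area is A = xy = x(356 − 2x).
A'(x) = 356 − 4x = 0 gives x = 89, and A''(x) = −4 < 0 confirms a maximum.
Then y = 356 − 2·89 = 178 and A = 15842.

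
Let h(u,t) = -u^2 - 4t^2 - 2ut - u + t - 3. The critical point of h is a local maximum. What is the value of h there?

-29/12

∂h/∂u = -2u - 2t - 1 = 0 and ∂h/∂t = -2u - 8t + 1 = 0, so (u, t) = (-5/6, 1/3).
The Hessian has h_{uu} = -2, h_{tt} = -8, h_{ut} = -2, giving D = 12 > 0 with h_{uu} < 0, so the point is a local maximum.
h(-5/6, 1/3) = -29/12.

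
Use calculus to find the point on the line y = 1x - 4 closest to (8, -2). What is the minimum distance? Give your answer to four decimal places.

Minimize D(x)^2 = (x - 8)^2 + (x - 2)^2.
d/dx[D^2] = 2(x - 8) + 2·1·(x - 2) = 0 ⇒ x = 5.
Then y = 1 and the distance is √(18) ≈ 4.2426.

4.2426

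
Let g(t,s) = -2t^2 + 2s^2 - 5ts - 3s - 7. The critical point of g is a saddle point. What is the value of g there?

∂g/∂t = -4t - 5s = 0 and ∂g/∂s = -5t + 4s - 3 = 0, so (t, s) = (-15/41, 12/41).
The Hessian has g_{tt} = -4, g_{ss} = 4, g_{ts} = -5, giving D = -41 < 0, so the point is a saddle point.
g(-15/41, 12/41) = -305/41.

-305/41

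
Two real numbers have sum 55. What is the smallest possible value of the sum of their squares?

With a + b = 55, a^2 + b^2 = a^2 + (55 − a)^2.
The derivative 2a − 2(55 − a) = 4a − 110 vanishes at a = 55/2; second derivative 4 > 0, a minimum.
The minimum is 2·(55/2)^2 = 3025/2.

3025/2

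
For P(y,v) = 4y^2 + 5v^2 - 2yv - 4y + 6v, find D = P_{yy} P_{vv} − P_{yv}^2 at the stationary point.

76

∂P/∂y = 8y - 2v - 4 = 0 and ∂P/∂v = -2y + 10v + 6 = 0, so (y, v) = (7/19, -10/19).
The Hessian has P_{yy} = 8, P_{vv} = 10, P_{yv} = -2, giving D = 76 > 0 with P_{yy} > 0, so the point is a local minimum.
D = (8)·(10) − (-2)^2 = 76.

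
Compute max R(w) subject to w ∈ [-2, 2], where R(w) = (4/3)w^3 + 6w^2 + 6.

122/3

R'(w) = 4w^2 + 12w, whose only zero in [-2, 2] is w = 0.
Compare values at every candidate in [-2, 2]: R(-2) = 58/3; R(0) = 6; R(2) = 122/3.
Hence the absolute maximum is 122/3 at w = 2.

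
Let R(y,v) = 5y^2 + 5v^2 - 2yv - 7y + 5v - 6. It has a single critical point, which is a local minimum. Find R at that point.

-73/8

∂R/∂y = 10y - 2v - 7 = 0 and ∂R/∂v = -2y + 10v + 5 = 0, so (y, v) = (5/8, -3/8).
The Hessian has R_{yy} = 10, R_{vv} = 10, R_{yv} = -2, giving D = 96 > 0 with R_{yy} > 0, so the point is a local minimum.
R(5/8, -3/8) = -73/8.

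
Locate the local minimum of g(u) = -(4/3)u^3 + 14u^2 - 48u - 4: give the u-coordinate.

Critical points: g'(u) = -4u^2 + 28u - 48 vanishes at u = 3, 4.
g''(u) = -8u + 28. g''(3) = 4 > 0 ⇒ local minimum; g''(4) = -4 < 0 ⇒ local maximum.
The local minimum is g(3) = -58.

3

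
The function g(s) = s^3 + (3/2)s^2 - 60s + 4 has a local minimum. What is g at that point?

-148

g'(s) = 3s^2 + 3s - 60 = 0 at s = -5, 4.
Second-derivative test with g''(s) = 6s + 3: g''(-5) = -27 < 0 ⇒ local maximum; g''(4) = 27 > 0 ⇒ local minimum.
Thus g has its local minimum at s = 4, with value -148.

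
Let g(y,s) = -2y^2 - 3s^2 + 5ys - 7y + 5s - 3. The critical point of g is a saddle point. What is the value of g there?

∂g/∂y = -4y + 5s - 7 = 0 and ∂g/∂s = 5y - 6s + 5 = 0, so (y, s) = (17, 15).
The Hessian has g_{yy} = -4, g_{ss} = -6, g_{ys} = 5, giving D = -1 < 0, so the point is a saddle point.
g(17, 15) = -25.

-25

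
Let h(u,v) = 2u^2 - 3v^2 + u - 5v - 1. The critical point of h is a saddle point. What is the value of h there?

∂h/∂u = 4u + 1 = 0 and ∂h/∂v = -6v - 5 = 0, so (u, v) = (-1/4, -5/6).
The Hessian has h_{uu} = 4, h_{vv} = -6, h_{uv} = 0, giving D = -24 < 0, so the point is a saddle point.
h(-1/4, -5/6) = 23/24.

23/24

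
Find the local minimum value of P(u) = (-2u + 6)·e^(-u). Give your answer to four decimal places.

-0.0366

By the product rule, P'(u) = (2u - 8)·e^(-u). Since e^(-u) > 0, the only critical point is u = 4.
P''(4) has the same sign as 2 > 0, so this is a local minimum.
P(4) = (-2)·e^(-4) ≈ -0.0366.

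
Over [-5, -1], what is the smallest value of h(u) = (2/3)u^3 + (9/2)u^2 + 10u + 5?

-95/6

h'(u) = 2u^2 + 9u + 10, which vanishes at u = -5/2 and u = -2.
Compare values at every candidate in [-5, -1]: h(-5) = -95/6, h(-5/2) = -55/24, h(-2) = -7/3, h(-1) = -7/6.
Hence the absolute minimum is -95/6 at u = -5.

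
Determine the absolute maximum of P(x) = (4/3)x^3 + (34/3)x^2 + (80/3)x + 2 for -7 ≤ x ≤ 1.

124/3

P'(x) = 4x^2 + (68/3)x + 80/3, which vanishes at x = -4 and x = -5/3.
Candidates: P(-7) = -260/3; P(-4) = -26/3; P(-5/3) = -1388/81; P(1) = 124/3.
So the maximum is P(1) = 124/3.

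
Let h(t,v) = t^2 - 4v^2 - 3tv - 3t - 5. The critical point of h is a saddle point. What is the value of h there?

∂h/∂t = 2t - 3v - 3 = 0 and ∂h/∂v = -3t - 8v = 0, so (t, v) = (24/25, -9/25).
The Hessian has h_{tt} = 2, h_{vv} = -8, h_{tv} = -3, giving D = -25 < 0, so the point is a saddle point.
h(24/25, -9/25) = -161/25.

-161/25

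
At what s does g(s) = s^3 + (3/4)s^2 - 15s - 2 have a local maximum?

g'(s) = 3s^2 + (3/2)s - 15 = 0 at s = -5/2, 2.
Since g''(s) = 6s + 3/2, we get g''(-5/2) = -27/2 < 0 ⇒ local maximum; g''(2) = 27/2 > 0 ⇒ local minimum.
Thus g has its local maximum at s = -5/2, with value 393/16.

-5/2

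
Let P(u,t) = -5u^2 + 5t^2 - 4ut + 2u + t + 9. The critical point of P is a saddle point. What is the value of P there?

∂P/∂u = -10u - 4t + 2 = 0 and ∂P/∂t = -4u + 10t + 1 = 0, so (u, t) = (6/29, -1/58).
The Hessian has P_{uu} = -10, P_{tt} = 10, P_{ut} = -4, giving D = -116 < 0, so the point is a saddle point.
P(6/29, -1/58) = 1067/116.

1067/116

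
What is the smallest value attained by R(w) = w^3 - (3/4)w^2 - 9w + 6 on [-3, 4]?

-7

Differentiating, R'(w) = 3w^2 - (3/2)w - 9; which vanishes at w = -3/2 and w = 2.
Evaluating at the critical points and endpoints: R(-3) = -3/4, R(-3/2) = 231/16, R(2) = -7, R(4) = 22.
Hence the absolute minimum is -7 at w = 2.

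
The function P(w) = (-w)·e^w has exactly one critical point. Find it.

Differentiating with the product rule gives P'(w) = (-w - 1)·e^w. Since e^w > 0, the only critical point is w = -1.
P''(-1) has the same sign as -1 < 0, so this is a local maximum.
P(-1) = (1)·e^(-1) ≈ 0.3679.

-1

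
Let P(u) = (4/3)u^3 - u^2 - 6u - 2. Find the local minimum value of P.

-35/4

P'(u) = 4u^2 - 2u - 6 = 0 at u = -1, 3/2.
P''(u) = 8u - 2. P''(-1) = -10 < 0 ⇒ local maximum; P''(3/2) = 10 > 0 ⇒ local minimum.
Thus P has its local minimum at u = 3/2, with value -35/4.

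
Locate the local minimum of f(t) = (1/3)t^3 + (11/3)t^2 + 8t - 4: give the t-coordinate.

-4/3

f'(t) = t^2 + (22/3)t + 8 = 0 at t = -6, -4/3.
Since f''(t) = 2t + 22/3, we get f''(-6) = -14/3 < 0 ⇒ local maximum; f''(-4/3) = 14/3 > 0 ⇒ local minimum.
Thus f has its local minimum at t = -4/3, with value -724/81.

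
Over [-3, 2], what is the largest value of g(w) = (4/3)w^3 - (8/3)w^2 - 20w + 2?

1762/81

The derivative is 4w^2 - (16/3)w - 20, whose only zero in [-3, 2] is w = -5/3.
Evaluating at the critical points and endpoints: g(-3) = 2, g(-5/3) = 1762/81, g(2) = -38.
The maximum over the interval is 1762/81, attained at w = -5/3.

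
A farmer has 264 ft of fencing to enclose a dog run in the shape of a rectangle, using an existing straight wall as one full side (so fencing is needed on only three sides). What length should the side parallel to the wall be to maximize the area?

132

Let the sides perpendicular to the wall have length x and the parallel side y, so 2x + y = 264 and the area is A = xy = x(264 − 2x).
A'(x) = 264 − 4x = 0 gives x = 66, and A''(x) = −4 < 0 confirms a maximum.
Then y = 264 − 2·66 = 132 and A = 8712.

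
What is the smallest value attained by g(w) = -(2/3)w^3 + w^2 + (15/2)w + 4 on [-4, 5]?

g'(w) = -2w^2 + 2w + 15/2, which vanishes at w = -3/2 and w = 5/2.
Compare values at every candidate in [-4, 5]: g(-4) = 98/3; g(-3/2) = -11/4; g(5/2) = 223/12; g(5) = -101/6.
So the minimum is g(5) = -101/6.

-101/6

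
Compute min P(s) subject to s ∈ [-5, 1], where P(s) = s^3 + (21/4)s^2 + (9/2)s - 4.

P'(s) = 3s^2 + (21/2)s + 9/2, which vanishes at s = -3 and s = -1/2.
Compare values at every candidate in [-5, 1]: P(-5) = -81/4, P(-3) = 11/4, P(-1/2) = -81/16, P(1) = 27/4.
Hence the absolute minimum is -81/4 at s = -5.

-81/4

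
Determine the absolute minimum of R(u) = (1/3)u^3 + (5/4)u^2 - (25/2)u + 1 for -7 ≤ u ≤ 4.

Differentiating, R'(u) = u^2 + (5/2)u - 25/2; which vanishes at u = -5 and u = 5/2.
Candidates: R(-7) = 425/12,  R(-5) = 637/12,  R(5/2) = -827/48,  R(4) = -23/3.
Hence the absolute minimum is -827/48 at u = 5/2.

-827/48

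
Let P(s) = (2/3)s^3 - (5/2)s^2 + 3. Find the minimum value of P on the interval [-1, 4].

-53/24

Differentiating, P'(s) = 2s^2 - 5s; which vanishes at s = 0 and s = 5/2.
Evaluating at the critical points and endpoints: P(-1) = -1/6,  P(0) = 3,  P(5/2) = -53/24,  P(4) = 17/3.
The minimum over the interval is -53/24, attained at s = 5/2.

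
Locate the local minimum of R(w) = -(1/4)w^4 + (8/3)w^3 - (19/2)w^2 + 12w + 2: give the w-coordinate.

R'(w) = -w^3 + 8w^2 - 19w + 12. Setting R'(w) = 0 gives w ∈ {1, 3, 4}.
Second-derivative test with R''(w) = -3w^2 + 16w - 19: R''(1) = -6 < 0 ⇒ local maximum; R''(3) = 2 > 0 ⇒ local minimum; R''(4) = -3 < 0 ⇒ local maximum.
Thus R has its local minimum at w = 3, with value 17/4.

3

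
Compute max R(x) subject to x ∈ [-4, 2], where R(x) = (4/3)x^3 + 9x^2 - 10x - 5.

The derivative is 4x^2 + 18x - 10, whose only zero in [-4, 2] is x = 1/2.
Compare values at every candidate in [-4, 2]: R(-4) = 281/3, R(1/2) = -91/12, R(2) = 65/3.
The maximum over the interval is 281/3, attained at x = -4.

281/3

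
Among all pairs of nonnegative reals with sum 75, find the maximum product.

5625/4

With x + y = 75, the product is P(x) = x(75 − x).
P'(x) = 75 − 2x = 0 gives x = 75/2; P'' = −2 < 0, so this is the maximum.
P = 75/2·75/2 = 5625/4.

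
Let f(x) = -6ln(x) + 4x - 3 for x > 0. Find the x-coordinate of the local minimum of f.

f'(x) = -6/x + 4 = 0 gives x = 3/2.
f''(x) = 6/x², which is positive for x > 0, so this is a local minimum.
f(3/2) = -6·ln(3/2) + 6 - 3 ≈ 0.5672.

3/2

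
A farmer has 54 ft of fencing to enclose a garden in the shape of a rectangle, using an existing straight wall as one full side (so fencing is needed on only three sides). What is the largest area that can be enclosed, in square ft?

729/2

Let the sides perpendicular to the wall have length x and the parallel side y, so 2x + y = 54 and the area is A = xy = x(54 − 2x).
A'(x) = 54 − 4x = 0 gives x = 27/2, and A''(x) = −4 < 0 confirms a maximum.
Then y = 54 − 2·27/2 = 27 and A = 729/2.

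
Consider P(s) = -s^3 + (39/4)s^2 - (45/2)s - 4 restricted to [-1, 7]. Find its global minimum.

The derivative is -3s^2 + (39/2)s - 45/2, which vanishes at s = 3/2 and s = 5.
Candidates: P(-1) = 117/4, P(3/2) = -307/16, P(5) = 9/4, P(7) = -107/4.
The minimum over the interval is -107/4, attained at s = 7.

-107/4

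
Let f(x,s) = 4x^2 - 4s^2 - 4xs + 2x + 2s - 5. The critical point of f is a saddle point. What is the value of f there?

-24/5

∂f/∂x = 8x - 4s + 2 = 0 and ∂f/∂s = -4x - 8s + 2 = 0, so (x, s) = (-1/10, 3/10).
The Hessian has f_{xx} = 8, f_{ss} = -8, f_{xs} = -4, giving D = -80 < 0, so the point is a saddle point.
f(-1/10, 3/10) = -24/5.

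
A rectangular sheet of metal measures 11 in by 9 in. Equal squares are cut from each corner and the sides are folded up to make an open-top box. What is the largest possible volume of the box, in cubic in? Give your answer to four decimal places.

72.4198

With cut size x, the volume is V(x) = x(11 − 2x)(9 − 2x) for 0 < x < 4.5.
V'(x) = 12x^2 − 80x + 99. Setting V'(x) = 0 gives x ≈ 1.6419 (the root in (0, 4.5)).
V''(x) = 24x − 80 is negative there, so this is the maximum; V ≈ 72.4198.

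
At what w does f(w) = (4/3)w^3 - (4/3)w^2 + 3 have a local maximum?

0

f'(w) = 4w^2 - (8/3)w = 0 at w = 0, 2/3.
f''(w) = 8w - 8/3. f''(0) = -8/3 < 0 ⇒ local maximum; f''(2/3) = 8/3 > 0 ⇒ local minimum.
So the local maximum value is f(0) = 3.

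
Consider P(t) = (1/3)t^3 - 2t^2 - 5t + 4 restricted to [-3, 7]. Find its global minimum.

The derivative is t^2 - 4t - 5, which vanishes at t = -1 and t = 5.
Candidates: P(-3) = -8,  P(-1) = 20/3,  P(5) = -88/3,  P(7) = -44/3.
The minimum over the interval is -88/3, attained at t = 5.

-88/3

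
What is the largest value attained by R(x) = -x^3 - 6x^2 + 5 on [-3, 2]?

5

Differentiating, R'(x) = -3x^2 - 12x; whose only zero in [-3, 2] is x = 0.
Compare values at every candidate in [-3, 2]: R(-3) = -22, R(0) = 5, R(2) = -27.
The maximum over the interval is 5, attained at x = 0.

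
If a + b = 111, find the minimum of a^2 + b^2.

With a + b = 111, a^2 + b^2 = a^2 + (111 − a)^2.
The derivative 2a − 2(111 − a) = 4a − 222 vanishes at a = 111/2; second derivative 4 > 0, a minimum.
The minimum is 2·(111/2)^2 = 12321/2.

12321/2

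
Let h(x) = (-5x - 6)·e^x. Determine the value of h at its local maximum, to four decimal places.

h'(x) = (-5)·e^x + (-5x - 6)·1·e^x = (-5x - 11)·e^x. Since e^x > 0, the only critical point is x = -11/5.
h''(-11/5) has the same sign as -5 < 0, so this is a local maximum.
h(-11/5) = (5)·e^(-11/5) ≈ 0.5540.

0.5540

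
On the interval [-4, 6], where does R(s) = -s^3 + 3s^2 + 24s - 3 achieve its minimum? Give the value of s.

R'(s) = -3s^2 + 6s + 24, which vanishes at s = -2 and s = 4.
Evaluating at the critical points and endpoints: R(-4) = 13, R(-2) = -31, R(4) = 77, R(6) = 33.
Hence the absolute minimum is -31 at s = -2.

-2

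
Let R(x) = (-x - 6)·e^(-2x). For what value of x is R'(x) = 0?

Differentiating with the product rule gives R'(x) = (2x + 11)·e^(-2x). Since e^(-2x) > 0, the only critical point is x = -11/2.
R''(-11/2) has the same sign as 2 > 0, so this is a local minimum.
R(-11/2) = (-1/2)·e^(11) ≈ -29937.0709.

-11/2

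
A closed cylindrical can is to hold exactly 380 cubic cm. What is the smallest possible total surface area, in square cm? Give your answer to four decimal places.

290.4270

With radius r and height h, πr²h = 380 so h = 380/(πr²), and S(r) = 2πr² + 2πrh = 2πr² + 2·380/r.
S'(r) = 4πr − 2·380/r² = 0 ⇒ r³ = 380/(2π), so r ≈ 3.9253 and h = 2r ≈ 7.8505.
S''(r) = 4π + 4·380/r³ > 0, so this is the minimum; S ≈ 290.4270.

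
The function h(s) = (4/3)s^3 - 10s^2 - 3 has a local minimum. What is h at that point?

h'(s) = 4s^2 - 20s = 0 at s = 0, 5.
Second-derivative test with h''(s) = 8s - 20: h''(0) = -20 < 0 ⇒ local maximum; h''(5) = 20 > 0 ⇒ local minimum.
Thus h has its local minimum at s = 5, with value -259/3.

-259/3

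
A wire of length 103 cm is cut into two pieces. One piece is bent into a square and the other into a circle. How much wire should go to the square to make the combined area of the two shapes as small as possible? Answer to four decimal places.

Let x be the length used for the square. Square side x/4; circle radius (103−x)/(2π).
A(x) = (x/4)² + π·((103−x)/(2π))² = x²/16 + (103−x)²/(4π) for 0 ≤ x ≤ 103. A'(x) = x/8 − (103−x)/(2π) = 0 gives x = 4·103/(π+4) ≈ 57.6902.
A'' = 1/8 + 1/(2π) > 0, so this gives the minimum combined area; x ≈ 57.6902 cm to the square.

57.6902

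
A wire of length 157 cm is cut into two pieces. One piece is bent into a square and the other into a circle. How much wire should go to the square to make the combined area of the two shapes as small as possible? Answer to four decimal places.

87.9356

Let x be the length used for the square. Square side x/4; circle radius (157−x)/(2π).
A(x) = (x/4)² + π·((157−x)/(2π))² = x²/16 + (157−x)²/(4π) for 0 ≤ x ≤ 157. A'(x) = x/8 − (157−x)/(2π) = 0 gives x = 4·157/(π+4) ≈ 87.9356.
A'' = 1/8 + 1/(2π) > 0, so this gives the minimum combined area; x ≈ 87.9356 cm to the square.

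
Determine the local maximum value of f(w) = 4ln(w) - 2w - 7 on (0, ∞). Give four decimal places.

f'(w) = 4/w − 2 = 0 gives w = 2.
f''(w) = -4/w², which is negative for w > 0, so this is a local maximum.
f(2) = 4·ln(2) - 4 - 7 ≈ -8.2274.

-8.2274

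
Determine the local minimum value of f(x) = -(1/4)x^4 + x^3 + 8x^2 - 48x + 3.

Critical points: f'(x) = -x^3 + 3x^2 + 16x - 48 vanishes at x = -4, 3, 4.
Second-derivative test with f''(x) = -3x^2 + 6x + 16: f''(-4) = -56 < 0 ⇒ local maximum; f''(3) = 7 > 0 ⇒ local minimum; f''(4) = -8 < 0 ⇒ local maximum.
Thus f has its local minimum at x = 3, with value -249/4.

-249/4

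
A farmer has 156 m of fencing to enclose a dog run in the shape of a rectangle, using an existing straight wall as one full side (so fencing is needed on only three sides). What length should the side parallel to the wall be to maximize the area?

Let the sides perpendicular to the wall have length x and the parallel side y, so 2x + y = 156 and the area is A = xy = x(156 − 2x).
A'(x) = 156 − 4x = 0 gives x = 39, and A''(x) = −4 < 0 confirms a maximum.
Then y = 156 − 2·39 = 78 and A = 3042.

78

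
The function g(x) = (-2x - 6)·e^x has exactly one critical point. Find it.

-4

Differentiating with the product rule gives g'(x) = (-2x - 8)·e^x. Since e^x > 0, the only critical point is x = -4.
g''(-4) has the same sign as -2 < 0, so this is a local maximum.
g(-4) = (2)·e^(-4) ≈ 0.0366.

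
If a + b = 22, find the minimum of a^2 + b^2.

242

With a + b = 22, a^2 + b^2 = a^2 + (22 − a)^2.
The derivative 2a − 2(22 − a) = 4a − 44 vanishes at a = 11; second derivative 4 > 0, a minimum.
The minimum is 2·(11)^2 = 242.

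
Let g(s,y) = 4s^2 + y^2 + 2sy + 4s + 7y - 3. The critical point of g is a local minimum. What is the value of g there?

-16

∂g/∂s = 8s + 2y + 4 = 0 and ∂g/∂y = 2s + 2y + 7 = 0, so (s, y) = (1/2, -4).
The Hessian has g_{ss} = 8, g_{yy} = 2, g_{sy} = 2, giving D = 12 > 0 with g_{ss} > 0, so the point is a local minimum.
g(1/2, -4) = -16.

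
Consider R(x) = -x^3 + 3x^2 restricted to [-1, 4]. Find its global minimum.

The derivative is -3x^2 + 6x, which vanishes at x = 0 and x = 2.
Evaluating at the critical points and endpoints: R(-1) = 4; R(0) = 0; R(2) = 4; R(4) = -16.
Hence the absolute minimum is -16 at x = 4.

-16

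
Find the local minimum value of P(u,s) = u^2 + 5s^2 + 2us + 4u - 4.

∂P/∂u = 2u + 2s + 4 = 0 and ∂P/∂s = 2u + 10s = 0, so (u, s) = (-5/2, 1/2).
The Hessian has P_{uu} = 2, P_{ss} = 10, P_{us} = 2, giving D = 16 > 0 with P_{uu} > 0, so the point is a local minimum.
P(-5/2, 1/2) = -9.

-9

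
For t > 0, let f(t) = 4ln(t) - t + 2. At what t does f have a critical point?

f'(t) = 4/t − 1 = 0 gives t = 4.
f''(t) = -4/t², which is negative for t > 0, so this is a local maximum.
f(4) = 4·ln(4) - 4 + 2 ≈ 3.5452.

4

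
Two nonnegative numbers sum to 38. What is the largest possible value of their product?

With x + y = 38, the product is P(x) = x(38 − x).
P'(x) = 38 − 2x = 0 gives x = 19; P'' = −2 < 0, so this is the maximum.
P = 19·19 = 361.

361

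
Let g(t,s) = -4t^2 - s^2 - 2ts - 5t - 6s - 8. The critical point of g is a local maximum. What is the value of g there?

∂g/∂t = -8t - 2s - 5 = 0 and ∂g/∂s = -2t - 2s - 6 = 0, so (t, s) = (1/6, -19/6).
The Hessian has g_{tt} = -8, g_{ss} = -2, g_{ts} = -2, giving D = 12 > 0 with g_{tt} < 0, so the point is a local maximum.
g(1/6, -19/6) = 13/12.

13/12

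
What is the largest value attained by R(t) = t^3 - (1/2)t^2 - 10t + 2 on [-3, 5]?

129/2

The derivative is 3t^2 - t - 10, which vanishes at t = -5/3 and t = 2.
Candidates: R(-3) = 1/2; R(-5/3) = 683/54; R(2) = -12; R(5) = 129/2.
The maximum over the interval is 129/2, attained at t = 5.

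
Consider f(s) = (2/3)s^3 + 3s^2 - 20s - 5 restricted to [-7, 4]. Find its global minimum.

-83/3

Differentiating, f'(s) = 2s^2 + 6s - 20; which vanishes at s = -5 and s = 2.
Evaluating at the critical points and endpoints: f(-7) = 160/3; f(-5) = 260/3; f(2) = -83/3; f(4) = 17/3.
The minimum over the interval is -83/3, attained at s = 2.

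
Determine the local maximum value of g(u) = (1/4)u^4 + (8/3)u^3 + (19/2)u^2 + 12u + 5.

Critical points: g'(u) = u^3 + 8u^2 + 19u + 12 vanishes at u = -4, -3, -1.
g''(u) = 3u^2 + 16u + 19. g''(-4) = 3 > 0 ⇒ local minimum; g''(-3) = -2 < 0 ⇒ local maximum; g''(-1) = 6 > 0 ⇒ local minimum.
The local maximum is g(-3) = 11/4.

11/4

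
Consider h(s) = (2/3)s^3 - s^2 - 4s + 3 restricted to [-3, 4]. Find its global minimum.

Differentiating, h'(s) = 2s^2 - 2s - 4; which vanishes at s = -1 and s = 2.
Evaluating at the critical points and endpoints: h(-3) = -12,  h(-1) = 16/3,  h(2) = -11/3,  h(4) = 41/3.
The minimum over the interval is -12, attained at s = -3.

-12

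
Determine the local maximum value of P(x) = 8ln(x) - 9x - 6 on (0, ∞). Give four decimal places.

-14.9423

P'(x) = 8/x − 9 = 0 gives x = 8/9.
P''(x) = -8/x², which is negative for x > 0, so this is a local maximum.
P(8/9) = 8·ln(8/9) - 8 - 6 ≈ -14.9423.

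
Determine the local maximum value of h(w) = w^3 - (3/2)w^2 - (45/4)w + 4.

Critical points: h'(w) = 3w^2 - 3w - 45/4 vanishes at w = -3/2, 5/2.
Second-derivative test with h''(w) = 6w - 3: h''(-3/2) = -12 < 0 ⇒ local maximum; h''(5/2) = 12 > 0 ⇒ local minimum.
The local maximum is h(-3/2) = 113/8.

113/8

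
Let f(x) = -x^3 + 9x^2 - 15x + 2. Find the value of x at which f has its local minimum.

f'(x) = -3x^2 + 18x - 15. Setting f'(x) = 0 gives x ∈ {1, 5}.
Second-derivative test with f''(x) = -6x + 18: f''(1) = 12 > 0 ⇒ local minimum; f''(5) = -12 < 0 ⇒ local maximum.
So the local minimum value is f(1) = -5.

1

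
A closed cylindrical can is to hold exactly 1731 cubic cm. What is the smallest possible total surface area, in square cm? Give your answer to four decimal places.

798.0791

With radius r and height h, πr²h = 1731 so h = 1731/(πr²), and S(r) = 2πr² + 2πrh = 2πr² + 2·1731/r.
S'(r) = 4πr − 2·1731/r² = 0 ⇒ r³ = 1731/(2π), so r ≈ 6.5069 and h = 2r ≈ 13.0137.
S''(r) = 4π + 4·1731/r³ > 0, so this is the minimum; S ≈ 798.0791.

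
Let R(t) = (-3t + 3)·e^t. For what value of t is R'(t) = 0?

By the product rule, R'(t) = (-3t)·e^t. Since e^t > 0, the only critical point is t = 0.
R''(0) has the same sign as -3 < 0, so this is a local maximum.
R(0) = (3)·e^(0) ≈ 3.0000.

0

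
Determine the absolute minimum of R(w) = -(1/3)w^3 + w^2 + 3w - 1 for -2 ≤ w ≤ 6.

Differentiating, R'(w) = -w^2 + 2w + 3; which vanishes at w = -1 and w = 3.
Evaluating at the critical points and endpoints: R(-2) = -1/3, R(-1) = -8/3, R(3) = 8, R(6) = -19.
Hence the absolute minimum is -19 at w = 6.

-19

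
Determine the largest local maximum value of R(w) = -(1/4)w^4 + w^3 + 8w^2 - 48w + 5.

R'(w) = -w^3 + 3w^2 + 16w - 48. Setting R'(w) = 0 gives w ∈ {-4, 3, 4}.
Second-derivative test with R''(w) = -3w^2 + 6w + 16: R''(-4) = -56 < 0 ⇒ local maximum; R''(3) = 7 > 0 ⇒ local minimum; R''(4) = -8 < 0 ⇒ local maximum.
Thus R has its largest local maximum at w = -4, with value 197.

197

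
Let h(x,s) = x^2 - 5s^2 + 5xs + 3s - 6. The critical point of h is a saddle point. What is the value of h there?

-29/5

∂h/∂x = 2x + 5s = 0 and ∂h/∂s = 5x - 10s + 3 = 0, so (x, s) = (-1/3, 2/15).
The Hessian has h_{xx} = 2, h_{ss} = -10, h_{xs} = 5, giving D = -45 < 0, so the point is a saddle point.
h(-1/3, 2/15) = -29/5.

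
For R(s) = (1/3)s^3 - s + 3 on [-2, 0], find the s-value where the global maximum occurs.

R'(s) = s^2 - 1, whose only zero in [-2, 0] is s = -1.
Candidates: R(-2) = 7/3,  R(-1) = 11/3,  R(0) = 3.
Hence the absolute maximum is 11/3 at s = -1.

-1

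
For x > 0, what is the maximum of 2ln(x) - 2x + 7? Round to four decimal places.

5.0000

R'(x) = 2/x − 2 = 0 gives x = 1.
R''(x) = -2/x², which is negative for x > 0, so this is a local maximum.
R(1) = 2·ln(1) - 2 + 7 ≈ 5.0000.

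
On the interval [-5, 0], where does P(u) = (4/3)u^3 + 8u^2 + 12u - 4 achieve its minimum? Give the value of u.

-5

Differentiating, P'(u) = 4u^2 + 16u + 12; which vanishes at u = -3 and u = -1.
Compare values at every candidate in [-5, 0]: P(-5) = -92/3, P(-3) = -4, P(-1) = -28/3, P(0) = -4.
So the minimum is P(-5) = -92/3.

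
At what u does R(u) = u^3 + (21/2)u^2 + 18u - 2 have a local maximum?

-6

R'(u) = 3u^2 + 21u + 18 = 0 at u = -6, -1.
R''(u) = 6u + 21. R''(-6) = -15 < 0 ⇒ local maximum; R''(-1) = 15 > 0 ⇒ local minimum.
The local maximum is R(-6) = 52.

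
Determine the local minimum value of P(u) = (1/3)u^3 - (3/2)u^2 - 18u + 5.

-85

P'(u) = u^2 - 3u - 18. Setting P'(u) = 0 gives u ∈ {-3, 6}.
P''(u) = 2u - 3. P''(-3) = -9 < 0 ⇒ local maximum; P''(6) = 9 > 0 ⇒ local minimum.
So the local minimum value is P(6) = -85.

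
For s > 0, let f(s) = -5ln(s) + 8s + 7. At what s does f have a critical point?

f'(s) = -5/s + 8 = 0 gives s = 5/8.
f''(s) = 5/s², which is positive for s > 0, so this is a local minimum.
f(5/8) = -5·ln(5/8) + 5 + 7 ≈ 14.3500.

5/8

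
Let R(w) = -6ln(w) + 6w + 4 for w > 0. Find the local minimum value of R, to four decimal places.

R'(w) = -6/w + 6 = 0 gives w = 1.
R''(w) = 6/w², which is positive for w > 0, so this is a local minimum.
R(1) = -6·ln(1) + 6 + 4 ≈ 10.0000.

10.0000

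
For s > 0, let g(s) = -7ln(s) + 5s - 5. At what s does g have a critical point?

7/5

g'(s) = -7/s + 5 = 0 gives s = 7/5.
g''(s) = 7/s², which is positive for s > 0, so this is a local minimum.
g(7/5) = -7·ln(7/5) + 7 - 5 ≈ -0.3553.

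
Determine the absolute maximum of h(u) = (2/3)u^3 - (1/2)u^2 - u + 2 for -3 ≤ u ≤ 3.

25/2

Differentiating, h'(u) = 2u^2 - u - 1; which vanishes at u = -1/2 and u = 1.
Evaluating at the critical points and endpoints: h(-3) = -35/2, h(-1/2) = 55/24, h(1) = 7/6, h(3) = 25/2.
So the maximum is h(3) = 25/2.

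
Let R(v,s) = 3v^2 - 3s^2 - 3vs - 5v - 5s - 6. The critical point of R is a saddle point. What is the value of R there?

∂R/∂v = 6v - 3s - 5 = 0 and ∂R/∂s = -3v - 6s - 5 = 0, so (v, s) = (1/3, -1).
The Hessian has R_{vv} = 6, R_{ss} = -6, R_{vs} = -3, giving D = -45 < 0, so the point is a saddle point.
R(1/3, -1) = -13/3.

-13/3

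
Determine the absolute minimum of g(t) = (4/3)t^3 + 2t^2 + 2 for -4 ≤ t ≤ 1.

The derivative is 4t^2 + 4t, which vanishes at t = -1 and t = 0.
Candidates: g(-4) = -154/3, g(-1) = 8/3, g(0) = 2, g(1) = 16/3.
Hence the absolute minimum is -154/3 at t = -4.

-154/3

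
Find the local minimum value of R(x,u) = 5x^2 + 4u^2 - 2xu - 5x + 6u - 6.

-169/19

∂R/∂x = 10x - 2u - 5 = 0 and ∂R/∂u = -2x + 8u + 6 = 0, so (x, u) = (7/19, -25/38).
The Hessian has R_{xx} = 10, R_{uu} = 8, R_{xu} = -2, giving D = 76 > 0 with R_{xx} > 0, so the point is a local minimum.
R(7/19, -25/38) = -169/19.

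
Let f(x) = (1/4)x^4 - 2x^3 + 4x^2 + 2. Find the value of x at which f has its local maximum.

Critical points: f'(x) = x^3 - 6x^2 + 8x vanishes at x = 0, 2, 4.
f''(x) = 3x^2 - 12x + 8. f''(0) = 8 > 0 ⇒ local minimum; f''(2) = -4 < 0 ⇒ local maximum; f''(4) = 8 > 0 ⇒ local minimum.
The local maximum is f(2) = 6.

2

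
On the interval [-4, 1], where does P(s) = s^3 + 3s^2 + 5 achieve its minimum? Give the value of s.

Differentiating, P'(s) = 3s^2 + 6s; which vanishes at s = -2 and s = 0.
Candidates: P(-4) = -11,  P(-2) = 9,  P(0) = 5,  P(1) = 9.
Hence the absolute minimum is -11 at s = -4.

-4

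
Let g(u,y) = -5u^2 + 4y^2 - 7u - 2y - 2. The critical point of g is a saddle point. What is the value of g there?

∂g/∂u = -10u - 7 = 0 and ∂g/∂y = 8y - 2 = 0, so (u, y) = (-7/10, 1/4).
The Hessian has g_{uu} = -10, g_{yy} = 8, g_{uy} = 0, giving D = -80 < 0, so the point is a saddle point.
g(-7/10, 1/4) = 1/5.

1/5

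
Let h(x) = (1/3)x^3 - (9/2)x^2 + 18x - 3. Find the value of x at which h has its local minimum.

6

Critical points: h'(x) = x^2 - 9x + 18 vanishes at x = 3, 6.
Second-derivative test with h''(x) = 2x - 9: h''(3) = -3 < 0 ⇒ local maximum; h''(6) = 3 > 0 ⇒ local minimum.
The local minimum is h(6) = 15.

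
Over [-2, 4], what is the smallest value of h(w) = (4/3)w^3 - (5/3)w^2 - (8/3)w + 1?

The derivative is 4w^2 - (10/3)w - 8/3, which vanishes at w = -1/2 and w = 4/3.
Compare values at every candidate in [-2, 4]: h(-2) = -11, h(-1/2) = 7/4, h(4/3) = -191/81, h(4) = 49.
Hence the absolute minimum is -11 at w = -2.

-11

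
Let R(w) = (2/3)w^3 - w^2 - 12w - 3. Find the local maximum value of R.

R'(w) = 2w^2 - 2w - 12. Setting R'(w) = 0 gives w ∈ {-2, 3}.
R''(w) = 4w - 2. R''(-2) = -10 < 0 ⇒ local maximum; R''(3) = 10 > 0 ⇒ local minimum.
The local maximum is R(-2) = 35/3.

35/3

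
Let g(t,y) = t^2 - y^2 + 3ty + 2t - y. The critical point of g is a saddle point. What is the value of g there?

∂g/∂t = 2t + 3y + 2 = 0 and ∂g/∂y = 3t - 2y - 1 = 0, so (t, y) = (-1/13, -8/13).
The Hessian has g_{tt} = 2, g_{yy} = -2, g_{ty} = 3, giving D = -13 < 0, so the point is a saddle point.
g(-1/13, -8/13) = 3/13.

3/13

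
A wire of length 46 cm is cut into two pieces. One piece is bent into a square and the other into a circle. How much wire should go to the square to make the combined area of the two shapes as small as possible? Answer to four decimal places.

25.7646

Let x be the length used for the square. Square side x/4; circle radius (46−x)/(2π).
A(x) = (x/4)² + π·((46−x)/(2π))² = x²/16 + (46−x)²/(4π) for 0 ≤ x ≤ 46. A'(x) = x/8 − (46−x)/(2π) = 0 gives x = 4·46/(π+4) ≈ 25.7646.
A'' = 1/8 + 1/(2π) > 0, so this gives the minimum combined area; x ≈ 25.7646 cm to the square.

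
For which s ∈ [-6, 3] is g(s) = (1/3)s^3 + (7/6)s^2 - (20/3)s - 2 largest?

-4

The derivative is s^2 + (7/3)s - 20/3, which vanishes at s = -4 and s = 5/3.
Compare values at every candidate in [-6, 3]: g(-6) = 8,  g(-4) = 22,  g(5/3) = -1349/162,  g(3) = -5/2.
So the maximum is g(-4) = 22.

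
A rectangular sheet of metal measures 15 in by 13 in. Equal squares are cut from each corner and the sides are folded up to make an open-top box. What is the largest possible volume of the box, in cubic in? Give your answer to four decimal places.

200.9348

With cut size x, the volume is V(x) = x(15 − 2x)(13 − 2x) for 0 < x < 6.5.
V'(x) = 12x^2 − 112x + 195. Setting V'(x) = 0 gives x ≈ 2.3155 (the root in (0, 6.5)).
V''(x) = 24x − 112 is negative there, so this is the maximum; V ≈ 200.9348.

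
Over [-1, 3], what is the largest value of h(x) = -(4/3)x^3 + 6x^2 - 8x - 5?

h'(x) = -4x^2 + 12x - 8, which vanishes at x = 1 and x = 2.
Candidates: h(-1) = 31/3,  h(1) = -25/3,  h(2) = -23/3,  h(3) = -11.
The maximum over the interval is 31/3, attained at x = -1.

31/3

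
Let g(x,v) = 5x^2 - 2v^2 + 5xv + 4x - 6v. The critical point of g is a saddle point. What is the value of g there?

268/65

∂g/∂x = 10x + 5v + 4 = 0 and ∂g/∂v = 5x - 4v - 6 = 0, so (x, v) = (14/65, -16/13).
The Hessian has g_{xx} = 10, g_{vv} = -4, g_{xv} = 5, giving D = -65 < 0, so the point is a saddle point.
g(14/65, -16/13) = 268/65.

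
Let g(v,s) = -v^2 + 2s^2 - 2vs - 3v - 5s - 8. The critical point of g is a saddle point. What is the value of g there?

∂g/∂v = -2v - 2s - 3 = 0 and ∂g/∂s = -2v + 4s - 5 = 0, so (v, s) = (-11/6, 1/3).
The Hessian has g_{vv} = -2, g_{ss} = 4, g_{vs} = -2, giving D = -12 < 0, so the point is a saddle point.
g(-11/6, 1/3) = -73/12.

-73/12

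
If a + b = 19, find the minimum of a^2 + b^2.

With a + b = 19, a^2 + b^2 = a^2 + (19 − a)^2.
The derivative 2a − 2(19 − a) = 4a − 38 vanishes at a = 19/2; second derivative 4 > 0, a minimum.
The minimum is 2·(19/2)^2 = 361/2.

361/2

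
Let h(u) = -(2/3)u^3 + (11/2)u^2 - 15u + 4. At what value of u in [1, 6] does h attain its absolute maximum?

1

h'(u) = -2u^2 + 11u - 15, which vanishes at u = 5/2 and u = 3.
Compare values at every candidate in [1, 6]: h(1) = -37/6,  h(5/2) = -229/24,  h(3) = -19/2,  h(6) = -32.
So the maximum is h(1) = -37/6.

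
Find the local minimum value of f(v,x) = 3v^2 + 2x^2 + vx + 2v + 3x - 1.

∂f/∂v = 6v + x + 2 = 0 and ∂f/∂x = v + 4x + 3 = 0, so (v, x) = (-5/23, -16/23).
The Hessian has f_{vv} = 6, f_{xx} = 4, f_{vx} = 1, giving D = 23 > 0 with f_{vv} > 0, so the point is a local minimum.
f(-5/23, -16/23) = -52/23.

-52/23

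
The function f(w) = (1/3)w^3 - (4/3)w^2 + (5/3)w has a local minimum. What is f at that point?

50/81

Critical points: f'(w) = w^2 - (8/3)w + 5/3 vanishes at w = 1, 5/3.
Since f''(w) = 2w - 8/3, we get f''(1) = -2/3 < 0 ⇒ local maximum; f''(5/3) = 2/3 > 0 ⇒ local minimum.
So the local minimum value is f(5/3) = 50/81.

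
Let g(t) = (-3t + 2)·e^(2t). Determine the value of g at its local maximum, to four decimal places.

2.0934

By the product rule, g'(t) = (-6t + 1)·e^(2t). Since e^(2t) > 0, the only critical point is t = 1/6.
g''(1/6) has the same sign as -6 < 0, so this is a local maximum.
g(1/6) = (3/2)·e^(1/3) ≈ 2.0934.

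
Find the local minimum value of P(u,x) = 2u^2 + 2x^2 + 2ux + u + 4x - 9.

-67/6

∂P/∂u = 4u + 2x + 1 = 0 and ∂P/∂x = 2u + 4x + 4 = 0, so (u, x) = (1/3, -7/6).
The Hessian has P_{uu} = 4, P_{xx} = 4, P_{ux} = 2, giving D = 12 > 0 with P_{uu} > 0, so the point is a local minimum.
P(1/3, -7/6) = -67/6.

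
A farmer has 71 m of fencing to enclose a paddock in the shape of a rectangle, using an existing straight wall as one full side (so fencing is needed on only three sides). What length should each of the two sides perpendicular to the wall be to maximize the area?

71/4

Let the sides perpendicular to the wall have length x and the parallel side y, so 2x + y = 71 and the area is A = xy = x(71 − 2x).
A'(x) = 71 − 4x = 0 gives x = 71/4, and A''(x) = −4 < 0 confirms a maximum.
Then y = 71 − 2·71/4 = 71/2 and A = 5041/8.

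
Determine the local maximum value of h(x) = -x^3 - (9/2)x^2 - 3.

-3

h'(x) = -3x^2 - 9x. Setting h'(x) = 0 gives x ∈ {-3, 0}.
h''(x) = -6x - 9. h''(-3) = 9 > 0 ⇒ local minimum; h''(0) = -9 < 0 ⇒ local maximum.
Thus h has its local maximum at x = 0, with value -3.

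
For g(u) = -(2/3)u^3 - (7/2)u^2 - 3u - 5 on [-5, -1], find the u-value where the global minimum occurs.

g'(u) = -2u^2 - 7u - 3, whose only zero in [-5, -1] is u = -3.
Evaluating at the critical points and endpoints: g(-5) = 35/6, g(-3) = -19/2, g(-1) = -29/6.
The minimum over the interval is -19/2, attained at u = -3.

-3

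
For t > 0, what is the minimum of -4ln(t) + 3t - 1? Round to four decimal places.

g'(t) = -4/t + 3 = 0 gives t = 4/3.
g''(t) = 4/t², which is positive for t > 0, so this is a local minimum.
g(4/3) = -4·ln(4/3) + 4 - 1 ≈ 1.8493.

1.8493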